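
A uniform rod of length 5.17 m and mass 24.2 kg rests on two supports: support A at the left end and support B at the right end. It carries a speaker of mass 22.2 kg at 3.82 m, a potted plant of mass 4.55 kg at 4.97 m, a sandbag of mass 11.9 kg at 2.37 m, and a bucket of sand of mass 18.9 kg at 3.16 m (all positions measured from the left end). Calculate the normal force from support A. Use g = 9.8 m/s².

R_A ≈ 312 N

Sum moments about support B (its reaction then has zero moment arm).
Beam weight: 24.2 × 9.8 = 237.2 N down at 2.585 m → arm 2.585 m, τ = 237.2 × 2.585 = 613.2 N·m counterclockwise.
Speaker: 22.2 × 9.8 = 217.6 N down at 3.82 m → arm 1.35 m, τ = 217.6 × 1.35 = 293.8 N·m counterclockwise.
Potted plant: 4.55 × 9.8 = 44.59 N down at 4.97 m → arm 0.2 m, τ = 44.59 × 0.2 = 8.918 N·m counterclockwise.
Sandbag: 11.9 × 9.8 = 116.6 N down at 2.37 m → arm 2.8 m, τ = 116.6 × 2.8 = 326.5 N·m counterclockwise.
Bucket of sand: 18.9 × 9.8 = 185.2 N down at 3.16 m → arm 2.01 m, τ = 185.2 × 2.01 = 372.3 N·m counterclockwise.
Net load moment about support B = 1615 N·m counterclockwise.
Reaction R at support A is upward at 0 m, arm 5.17 m → moment R × 5.17 clockwise.
For rotational equilibrium, R × 5.17 = 1615, so R = 312 N.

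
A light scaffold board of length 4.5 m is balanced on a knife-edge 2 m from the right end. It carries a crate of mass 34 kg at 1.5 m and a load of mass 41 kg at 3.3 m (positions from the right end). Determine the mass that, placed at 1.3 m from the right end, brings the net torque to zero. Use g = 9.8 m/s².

m ≈ 51.9 kg

Sum moments about the knife-edge (at 2 m from the right end) (the support reaction has zero arm there).
Crate: 34 × 9.8 = 333.2 N down at 1.5 m → arm 0.5 m, τ = 333.2 × 0.5 = 166.6 N·m clockwise.
Load: 41 × 9.8 = 401.8 N down at 3.3 m → arm 1.3 m, τ = 401.8 × 1.3 = 522.3 N·m counterclockwise.
Net moment of known loads = 355.7 N·m counterclockwise.
An unknown mass m at 1.3 m has arm 0.7 m; its moment is m·g·0.7 clockwise.
Setting net torque to zero: m × 9.8 × 0.7 = 355.7 → m = 355.7 / (9.8 × 0.7) = 51.9 kg.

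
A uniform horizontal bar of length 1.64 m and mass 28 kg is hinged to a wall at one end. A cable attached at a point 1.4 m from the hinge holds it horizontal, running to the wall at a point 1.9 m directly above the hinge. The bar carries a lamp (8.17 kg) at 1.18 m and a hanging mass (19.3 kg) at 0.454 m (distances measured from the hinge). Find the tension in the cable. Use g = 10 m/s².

Taking torques about the hinge:
Beam weight: 28 × 10 = 280 N down at 0.82 m → arm 0.82 m, τ = 280 × 0.82 = 229.6 N·m clockwise.
Lamp: 8.17 × 10 = 81.7 N down at 1.18 m → arm 1.18 m, τ = 81.7 × 1.18 = 96.41 N·m clockwise.
Hanging mass: 19.3 × 10 = 193 N down at 0.454 m → arm 0.454 m, τ = 193 × 0.454 = 87.62 N·m clockwise.
Total clockwise load moment = 413.6 N·m.
The cable tension T acts at 1.4 m; only its component perpendicular to the bar, T sinθ, produces torque. sinθ = h/√(h²+d²) = 1.9/√(1.9²+1.4²) = 0.8051.
Στ = 0 ⇒ T × 1.4 × 0.8051 = 413.6 ⇒ T = 413.6 / 1.127 = 367 N.

T ≈ 367 N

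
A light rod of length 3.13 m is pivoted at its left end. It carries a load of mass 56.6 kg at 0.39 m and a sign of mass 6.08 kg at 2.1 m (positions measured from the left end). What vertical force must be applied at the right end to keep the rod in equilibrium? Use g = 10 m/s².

F ≈ 111 N

About the left end:
Load: 56.6 × 10 = 566 N down at 0.39 m → arm 0.39 m, τ = 566 × 0.39 = 220.7 N·m clockwise.
Sign: 6.08 × 10 = 60.8 N down at 2.1 m → arm 2.1 m, τ = 60.8 × 2.1 = 127.7 N·m clockwise.
Net moment of the loads = 348.4 N·m clockwise.
The upward force F acts at the right end, arm 3.13 m, giving F × 3.13 counterclockwise.
For rotational equilibrium, F × 3.13 = 348.4, so F = 348.4 / 3.13 = 111 N.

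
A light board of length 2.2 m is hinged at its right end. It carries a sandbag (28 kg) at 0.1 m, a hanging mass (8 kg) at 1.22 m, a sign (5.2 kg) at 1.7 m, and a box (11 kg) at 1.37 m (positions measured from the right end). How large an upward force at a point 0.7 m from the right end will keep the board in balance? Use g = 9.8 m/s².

F ≈ 511 N

Take moments about the right end.
Sandbag: 28 × 9.8 = 274.4 N down at 0.1 m → arm 0.1 m, τ = 274.4 × 0.1 = 27.44 N·m counterclockwise.
Hanging mass: 8 × 9.8 = 78.4 N down at 1.22 m → arm 1.22 m, τ = 78.4 × 1.22 = 95.65 N·m counterclockwise.
Sign: 5.2 × 9.8 = 50.96 N down at 1.7 m → arm 1.7 m, τ = 50.96 × 1.7 = 86.63 N·m counterclockwise.
Box: 11 × 9.8 = 107.8 N down at 1.37 m → arm 1.37 m, τ = 107.8 × 1.37 = 147.7 N·m counterclockwise.
Net moment of the loads = 357.4 N·m counterclockwise.
The upward force F acts at a point 0.7 m from the right end, arm 0.7 m, giving F × 0.7 clockwise.
Στ = 0 ⇒ F × 0.7 = 357.4 ⇒ F = 357.4 / 0.7 = 511 N.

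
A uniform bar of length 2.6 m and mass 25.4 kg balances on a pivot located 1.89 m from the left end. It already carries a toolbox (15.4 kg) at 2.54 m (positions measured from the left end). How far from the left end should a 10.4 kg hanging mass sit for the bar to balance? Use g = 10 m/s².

Take moments about the pivot (at 1.89 m from the left end).
Beam weight: 25.4 × 10 = 254 N down at 1.3 m → arm 0.59 m, τ = 254 × 0.59 = 149.9 N·m counterclockwise.
Toolbox: 15.4 × 10 = 154 N down at 2.54 m → arm 0.65 m, τ = 154 × 0.65 = 100.1 N·m clockwise.
Net moment of existing loads = 49.8 N·m counterclockwise.
The hanging mass weighs 10.4 × 10 = 104 N and must supply an equal clockwise moment, so its lever arm about the pivot is 49.8 / 104 = 0.479 m.
That puts it at 1.89 + 0.479 = 2.37 m from the left end.

x ≈ 2.37 m from the left end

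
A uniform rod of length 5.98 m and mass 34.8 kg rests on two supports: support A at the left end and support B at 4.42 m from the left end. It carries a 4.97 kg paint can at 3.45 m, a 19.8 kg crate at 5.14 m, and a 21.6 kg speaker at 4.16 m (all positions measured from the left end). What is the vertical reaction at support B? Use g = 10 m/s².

R_B ≈ 708 N

About support A:
Beam weight: 34.8 × 10 = 348 N down at 2.99 m → arm 2.99 m, τ = 348 × 2.99 = 1041 N·m clockwise.
Paint can: 4.97 × 10 = 49.7 N down at 3.45 m → arm 3.45 m, τ = 49.7 × 3.45 = 171.5 N·m clockwise.
Crate: 19.8 × 10 = 198 N down at 5.14 m → arm 5.14 m, τ = 198 × 5.14 = 1018 N·m clockwise.
Speaker: 21.6 × 10 = 216 N down at 4.16 m → arm 4.16 m, τ = 216 × 4.16 = 898.6 N·m clockwise.
Net load moment about support A = 3129 N·m clockwise.
Reaction R at support B is upward at 4.42 m, arm 4.42 m → moment R × 4.42 counterclockwise.
Setting net torque to zero: R × 4.42 = 3129 → R = 708 N.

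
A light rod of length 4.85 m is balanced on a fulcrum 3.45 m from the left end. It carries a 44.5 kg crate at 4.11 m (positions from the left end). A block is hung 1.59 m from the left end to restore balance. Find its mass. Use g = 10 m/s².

Choose the fulcrum (at 3.45 m from the left end) as the axis so the support reaction has zero arm there.
Crate: 44.5 × 10 = 445 N down at 4.11 m → arm 0.66 m, τ = 445 × 0.66 = 293.7 N·m clockwise.
Net moment of known loads = 293.7 N·m clockwise.
An unknown mass m at 1.59 m has arm 1.86 m; its moment is m·g·1.86 counterclockwise.
For rotational equilibrium, m × 10 × 1.86 = 293.7, so m = 293.7 / (10 × 1.86) = 15.8 kg.

m ≈ 15.8 kg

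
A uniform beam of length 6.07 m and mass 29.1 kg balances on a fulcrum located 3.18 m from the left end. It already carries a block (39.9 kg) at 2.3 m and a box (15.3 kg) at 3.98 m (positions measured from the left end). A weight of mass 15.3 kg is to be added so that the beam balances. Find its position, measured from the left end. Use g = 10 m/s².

About the fulcrum (at 3.18 m from the left end):
Beam weight: 29.1 × 10 = 291 N down at 3.035 m → arm 0.145 m, τ = 291 × 0.145 = 42.2 N·m counterclockwise.
Block: 39.9 × 10 = 399 N down at 2.3 m → arm 0.88 m, τ = 399 × 0.88 = 351.1 N·m counterclockwise.
Box: 15.3 × 10 = 153 N down at 3.98 m → arm 0.8 m, τ = 153 × 0.8 = 122.4 N·m clockwise.
Net moment of existing loads = 270.9 N·m counterclockwise.
The weight weighs 15.3 × 10 = 153 N and must supply an equal clockwise moment, so its lever arm about the fulcrum is 270.9 / 153 = 1.77 m.
That puts it at 3.18 + 1.77 = 4.95 m from the left end.

x ≈ 4.95 m from the left end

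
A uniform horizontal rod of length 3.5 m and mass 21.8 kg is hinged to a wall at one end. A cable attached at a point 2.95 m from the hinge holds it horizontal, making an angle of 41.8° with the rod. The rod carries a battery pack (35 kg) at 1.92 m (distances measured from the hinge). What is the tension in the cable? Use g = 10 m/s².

Sum moments about the hinge (the unknown hinge reaction has zero arm there).
Beam weight: 21.8 × 10 = 218 N down at 1.75 m → arm 1.75 m, τ = 218 × 1.75 = 381.5 N·m clockwise.
Battery pack: 35 × 10 = 350 N down at 1.92 m → arm 1.92 m, τ = 350 × 1.92 = 672 N·m clockwise.
Total clockwise load moment = 1054 N·m.
The cable tension T acts at 2.95 m; only its component perpendicular to the rod, T sinθ, produces torque. sin 41.8° = 0.6665.
Στ = 0 ⇒ T × 2.95 × 0.6665 = 1054 ⇒ T = 1054 / 1.966 = 536 N.

T ≈ 536 N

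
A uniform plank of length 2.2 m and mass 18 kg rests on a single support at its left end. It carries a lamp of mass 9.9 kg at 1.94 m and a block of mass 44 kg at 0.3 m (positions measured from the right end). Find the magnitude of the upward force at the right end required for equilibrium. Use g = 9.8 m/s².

Choose the left end as the axis so the unknown pivot reaction has zero arm there.
Beam weight: 18 × 9.8 = 176.4 N down at 1.1 m → arm 1.1 m, τ = 176.4 × 1.1 = 194 N·m clockwise.
Lamp: 9.9 × 9.8 = 97.02 N down at 1.94 m → arm 0.26 m, τ = 97.02 × 0.26 = 25.23 N·m clockwise.
Block: 44 × 9.8 = 431.2 N down at 0.3 m → arm 1.9 m, τ = 431.2 × 1.9 = 819.3 N·m clockwise.
Net moment of the loads = 1039 N·m clockwise.
The upward force F acts at the right end, arm 2.2 m, giving F × 2.2 counterclockwise.
Setting net torque to zero: F × 2.2 = 1039 → F = 1039 / 2.2 = 472 N.

F ≈ 472 N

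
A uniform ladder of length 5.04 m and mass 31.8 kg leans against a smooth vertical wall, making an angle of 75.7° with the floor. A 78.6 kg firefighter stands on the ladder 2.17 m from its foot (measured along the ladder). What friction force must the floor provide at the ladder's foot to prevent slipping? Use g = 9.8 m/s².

Taking torques about the foot of the ladder:
Ladder weight 31.8×9.8 = 311.6 N acts at 2.52 m along the ladder; its horizontal arm is 2.52·cos75.7° = 0.6224 m → τ = 193.9 N·m clockwise.
Firefighter: 78.6×9.8 = 770.3 N at 2.17 m → arm 0.536 m → τ = 412.9 N·m clockwise.
Wall normal N acts horizontally at the top; its moment arm is the height L sinθ = 5.04·sin75.7° = 4.884 m, counterclockwise.
Στ = 0 ⇒ N × 4.884 = 606.8 ⇒ N = 124 N.
ΣFx = 0: friction at the foot balances the wall's push, so f = N_wall = 124 N.

f ≈ 124 N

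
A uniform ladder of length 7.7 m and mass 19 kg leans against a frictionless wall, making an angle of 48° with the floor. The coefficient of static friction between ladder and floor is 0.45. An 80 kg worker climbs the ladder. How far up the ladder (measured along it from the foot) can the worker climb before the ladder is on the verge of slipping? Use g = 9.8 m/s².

d ≈ 3.85 m

Taking torques about the foot of the ladder:
Ladder weight 19×9.8 = 186.2 N acts at 3.85 m along the ladder; its horizontal arm is 3.85·cos48° = 2.576 m → τ = 479.7 N·m clockwise.
Worker weight 80×9.8 = 784 N at distance d → arm d·cos48° → τ = 784·d·0.6691 clockwise.
Wall normal N at the top has arm L sinθ = 5.722 m counterclockwise, so Στ = 0 gives N·5.722 = 479.7 + 524.6·d.
ΣFy = 0 ⇒ N_floor = 970.2 N, so the maximum friction is μ_s·N_floor = 0.45×970.2 = 436.6 N. ΣFx = 0 ⇒ N_wall = f, so at the slipping point N = 436.6 N.
Substituting: 436.6×5.722 = 479.7 + 524.6·d ⇒ d = (2498 − 479.7) / 524.6 = 3.85 m.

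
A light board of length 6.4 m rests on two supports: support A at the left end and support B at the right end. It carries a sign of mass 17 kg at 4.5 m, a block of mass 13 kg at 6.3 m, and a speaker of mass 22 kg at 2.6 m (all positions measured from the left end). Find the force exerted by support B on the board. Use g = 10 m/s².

R_B ≈ 337 N

Sum moments about support A (its reaction then has zero moment arm).
Sign: 17 × 10 = 170 N down at 4.5 m → arm 4.5 m, τ = 170 × 4.5 = 765 N·m clockwise.
Block: 13 × 10 = 130 N down at 6.3 m → arm 6.3 m, τ = 130 × 6.3 = 819 N·m clockwise.
Speaker: 22 × 10 = 220 N down at 2.6 m → arm 2.6 m, τ = 220 × 2.6 = 572 N·m clockwise.
Net load moment about support A = 2156 N·m clockwise.
Reaction R at support B is upward at 6.4 m, arm 6.4 m → moment R × 6.4 counterclockwise.
For rotational equilibrium, R × 6.4 = 2156, so R = 337 N.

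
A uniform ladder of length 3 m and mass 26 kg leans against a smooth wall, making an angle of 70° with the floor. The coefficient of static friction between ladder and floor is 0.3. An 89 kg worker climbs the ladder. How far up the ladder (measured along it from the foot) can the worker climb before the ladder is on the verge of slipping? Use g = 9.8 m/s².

d ≈ 2.76 m

About the foot of the ladder:
Ladder weight 26×9.8 = 254.8 N acts at 1.5 m along the ladder; its horizontal arm is 1.5·cos70° = 0.513 m → τ = 130.7 N·m clockwise.
Worker weight 89×9.8 = 872.2 N at distance d → arm d·cos70° → τ = 872.2·d·0.342 clockwise.
Wall normal N at the top has arm L sinθ = 2.819 m counterclockwise, so Στ = 0 gives N·2.819 = 130.7 + 298.3·d.
ΣFy = 0 ⇒ N_floor = 1127 N, so the maximum friction is μ_s·N_floor = 0.3×1127 = 338.1 N. ΣFx = 0 ⇒ N_wall = f, so at the slipping point N = 338.1 N.
Substituting: 338.1×2.819 = 130.7 + 298.3·d ⇒ d = (953.1 − 130.7) / 298.3 = 2.76 m.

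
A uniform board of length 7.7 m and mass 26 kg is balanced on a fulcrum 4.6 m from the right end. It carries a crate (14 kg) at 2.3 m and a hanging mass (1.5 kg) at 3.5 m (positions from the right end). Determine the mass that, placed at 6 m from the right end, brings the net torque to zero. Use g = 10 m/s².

m ≈ 38.1 kg

Sum moments about the fulcrum (at 4.6 m from the right end) (the support reaction has zero arm there).
Beam weight: 26 × 10 = 260 N down at 3.85 m → arm 0.75 m, τ = 260 × 0.75 = 195 N·m clockwise.
Crate: 14 × 10 = 140 N down at 2.3 m → arm 2.3 m, τ = 140 × 2.3 = 322 N·m clockwise.
Hanging mass: 1.5 × 10 = 15 N down at 3.5 m → arm 1.1 m, τ = 15 × 1.1 = 16.5 N·m clockwise.
Net moment of known loads = 533.5 N·m clockwise.
An unknown mass m at 6 m has arm 1.4 m; its moment is m·g·1.4 counterclockwise.
For rotational equilibrium, m × 10 × 1.4 = 533.5, so m = 533.5 / (10 × 1.4) = 38.1 kg.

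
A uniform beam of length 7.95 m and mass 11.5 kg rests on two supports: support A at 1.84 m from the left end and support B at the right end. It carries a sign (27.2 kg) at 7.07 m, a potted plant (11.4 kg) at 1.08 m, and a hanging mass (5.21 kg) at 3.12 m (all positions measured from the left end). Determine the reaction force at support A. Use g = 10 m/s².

R_A ≈ 283 N

Sum moments about support B (its reaction then has zero moment arm).
Beam weight: 11.5 × 10 = 115 N down at 3.975 m → arm 3.975 m, τ = 115 × 3.975 = 457.1 N·m counterclockwise.
Sign: 27.2 × 10 = 272 N down at 7.07 m → arm 0.88 m, τ = 272 × 0.88 = 239.4 N·m counterclockwise.
Potted plant: 11.4 × 10 = 114 N down at 1.08 m → arm 6.87 m, τ = 114 × 6.87 = 783.2 N·m counterclockwise.
Hanging mass: 5.21 × 10 = 52.1 N down at 3.12 m → arm 4.83 m, τ = 52.1 × 4.83 = 251.6 N·m counterclockwise.
Net load moment about support B = 1731 N·m counterclockwise.
Reaction R at support A is upward at 1.84 m, arm 6.11 m → moment R × 6.11 clockwise.
Στ = 0 ⇒ R × 6.11 = 1731 ⇒ R = 283 N.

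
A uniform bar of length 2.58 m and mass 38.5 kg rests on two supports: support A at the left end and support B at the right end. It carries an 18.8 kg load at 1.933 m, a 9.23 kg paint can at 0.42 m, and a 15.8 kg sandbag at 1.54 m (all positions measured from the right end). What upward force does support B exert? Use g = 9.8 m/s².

Choose support A as the axis so its reaction then has zero moment arm.
Beam weight: 38.5 × 9.8 = 377.3 N down at 1.29 m → arm 1.29 m, τ = 377.3 × 1.29 = 486.7 N·m clockwise.
Load: 18.8 × 9.8 = 184.2 N down at 1.933 m → arm 0.647 m, τ = 184.2 × 0.647 = 119.2 N·m clockwise.
Paint can: 9.23 × 9.8 = 90.45 N down at 0.42 m → arm 2.16 m, τ = 90.45 × 2.16 = 195.4 N·m clockwise.
Sandbag: 15.8 × 9.8 = 154.8 N down at 1.54 m → arm 1.04 m, τ = 154.8 × 1.04 = 161 N·m clockwise.
Net load moment about support A = 962.3 N·m clockwise.
Reaction R at support B is upward at 0 m, arm 2.58 m → moment R × 2.58 counterclockwise.
For rotational equilibrium, R × 2.58 = 962.3, so R = 373 N.

R_B ≈ 373 N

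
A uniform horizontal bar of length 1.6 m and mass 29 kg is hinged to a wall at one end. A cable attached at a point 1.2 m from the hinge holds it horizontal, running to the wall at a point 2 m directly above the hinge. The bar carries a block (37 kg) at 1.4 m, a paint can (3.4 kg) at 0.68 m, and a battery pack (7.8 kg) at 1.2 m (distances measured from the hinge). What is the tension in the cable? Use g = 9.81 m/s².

Taking torques about the hinge:
Beam weight: 29 × 9.81 = 284.5 N down at 0.8 m → arm 0.8 m, τ = 284.5 × 0.8 = 227.6 N·m clockwise.
Block: 37 × 9.81 = 363 N down at 1.4 m → arm 1.4 m, τ = 363 × 1.4 = 508.2 N·m clockwise.
Paint can: 3.4 × 9.81 = 33.35 N down at 0.68 m → arm 0.68 m, τ = 33.35 × 0.68 = 22.68 N·m clockwise.
Battery pack: 7.8 × 9.81 = 76.52 N down at 1.2 m → arm 1.2 m, τ = 76.52 × 1.2 = 91.82 N·m clockwise.
Total clockwise load moment = 850.3 N·m.
The cable tension T acts at 1.2 m; only its component perpendicular to the bar, T sinθ, produces torque. sinθ = h/√(h²+d²) = 2/√(2²+1.2²) = 0.8575.
Στ = 0 ⇒ T × 1.2 × 0.8575 = 850.3 ⇒ T = 850.3 / 1.029 = 826 N.

T ≈ 826 N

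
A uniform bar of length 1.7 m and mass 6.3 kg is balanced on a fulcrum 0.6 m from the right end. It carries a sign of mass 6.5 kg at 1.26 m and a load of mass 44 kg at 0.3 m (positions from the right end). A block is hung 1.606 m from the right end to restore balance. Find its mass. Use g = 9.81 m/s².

About the fulcrum (at 0.6 m from the right end):
Beam weight: 6.3 × 9.81 = 61.8 N down at 0.85 m → arm 0.25 m, τ = 61.8 × 0.25 = 15.45 N·m counterclockwise.
Sign: 6.5 × 9.81 = 63.77 N down at 1.26 m → arm 0.66 m, τ = 63.77 × 0.66 = 42.09 N·m counterclockwise.
Load: 44 × 9.81 = 431.6 N down at 0.3 m → arm 0.3 m, τ = 431.6 × 0.3 = 129.5 N·m clockwise.
Net moment of known loads = 71.96 N·m clockwise.
An unknown mass m at 1.606 m has arm 1.006 m; its moment is m·g·1.006 counterclockwise.
Στ = 0 ⇒ m × 9.81 × 1.006 = 71.96 ⇒ m = 71.96 / (9.81 × 1.006) = 7.29 kg.

m ≈ 7.29 kg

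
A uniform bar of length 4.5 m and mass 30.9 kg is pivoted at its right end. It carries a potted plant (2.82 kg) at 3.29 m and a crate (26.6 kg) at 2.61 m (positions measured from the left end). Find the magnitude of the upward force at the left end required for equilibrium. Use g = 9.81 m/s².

Sum moments about the right end (the unknown pivot reaction has zero arm there).
Beam weight: 30.9 × 9.81 = 303.1 N down at 2.25 m → arm 2.25 m, τ = 303.1 × 2.25 = 682 N·m counterclockwise.
Potted plant: 2.82 × 9.81 = 27.66 N down at 3.29 m → arm 1.21 m, τ = 27.66 × 1.21 = 33.47 N·m counterclockwise.
Crate: 26.6 × 9.81 = 260.9 N down at 2.61 m → arm 1.89 m, τ = 260.9 × 1.89 = 493.1 N·m counterclockwise.
Net moment of the loads = 1209 N·m counterclockwise.
The upward force F acts at the left end, arm 4.5 m, giving F × 4.5 clockwise.
For rotational equilibrium, F × 4.5 = 1209, so F = 1209 / 4.5 = 269 N.

F ≈ 269 N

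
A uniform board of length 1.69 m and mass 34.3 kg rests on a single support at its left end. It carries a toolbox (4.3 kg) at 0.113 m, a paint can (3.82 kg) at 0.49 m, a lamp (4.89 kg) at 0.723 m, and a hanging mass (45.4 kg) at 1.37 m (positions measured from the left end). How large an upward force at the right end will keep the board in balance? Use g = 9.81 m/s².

F ≈ 563 N

Taking torques about the left end:
Beam weight: 34.3 × 9.81 = 336.5 N down at 0.845 m → arm 0.845 m, τ = 336.5 × 0.845 = 284.3 N·m clockwise.
Toolbox: 4.3 × 9.81 = 42.18 N down at 0.113 m → arm 0.113 m, τ = 42.18 × 0.113 = 4.766 N·m clockwise.
Paint can: 3.82 × 9.81 = 37.47 N down at 0.49 m → arm 0.49 m, τ = 37.47 × 0.49 = 18.36 N·m clockwise.
Lamp: 4.89 × 9.81 = 47.97 N down at 0.723 m → arm 0.723 m, τ = 47.97 × 0.723 = 34.68 N·m clockwise.
Hanging mass: 45.4 × 9.81 = 445.4 N down at 1.37 m → arm 1.37 m, τ = 445.4 × 1.37 = 610.2 N·m clockwise.
Net moment of the loads = 952.3 N·m clockwise.
The upward force F acts at the right end, arm 1.69 m, giving F × 1.69 counterclockwise.
Setting net torque to zero: F × 1.69 = 952.3 → F = 952.3 / 1.69 = 563 N.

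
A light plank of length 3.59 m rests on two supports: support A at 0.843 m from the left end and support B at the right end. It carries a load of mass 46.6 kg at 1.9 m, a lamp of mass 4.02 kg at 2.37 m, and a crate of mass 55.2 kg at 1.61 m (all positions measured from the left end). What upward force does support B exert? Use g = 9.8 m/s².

R_B ≈ 349 N

Sum moments about support A (its reaction then has zero moment arm).
Load: 46.6 × 9.8 = 456.7 N down at 1.9 m → arm 1.057 m, τ = 456.7 × 1.057 = 482.7 N·m clockwise.
Lamp: 4.02 × 9.8 = 39.4 N down at 2.37 m → arm 1.527 m, τ = 39.4 × 1.527 = 60.16 N·m clockwise.
Crate: 55.2 × 9.8 = 541 N down at 1.61 m → arm 0.767 m, τ = 541 × 0.767 = 414.9 N·m clockwise.
Net load moment about support A = 957.8 N·m clockwise.
Reaction R at support B is upward at 3.59 m, arm 2.747 m → moment R × 2.747 counterclockwise.
Στ = 0 ⇒ R × 2.747 = 957.8 ⇒ R = 349 N.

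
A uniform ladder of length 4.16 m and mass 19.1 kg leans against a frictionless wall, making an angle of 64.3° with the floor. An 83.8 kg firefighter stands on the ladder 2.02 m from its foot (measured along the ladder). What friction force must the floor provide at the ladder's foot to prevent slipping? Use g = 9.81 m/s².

Take moments about the foot of the ladder.
Ladder weight 19.1×9.81 = 187.4 N acts at 2.08 m along the ladder; its horizontal arm is 2.08·cos64.3° = 0.902 m → τ = 169 N·m clockwise.
Firefighter: 83.8×9.81 = 822.1 N at 2.02 m → arm 0.876 m → τ = 720.2 N·m clockwise.
Wall normal N acts horizontally at the top; its moment arm is the height L sinθ = 4.16·sin64.3° = 3.748 m, counterclockwise.
Setting net torque to zero: N × 3.748 = 889.2 → N = 237 N.
ΣFx = 0: friction at the foot balances the wall's push, so f = N_wall = 237 N.

f ≈ 237 N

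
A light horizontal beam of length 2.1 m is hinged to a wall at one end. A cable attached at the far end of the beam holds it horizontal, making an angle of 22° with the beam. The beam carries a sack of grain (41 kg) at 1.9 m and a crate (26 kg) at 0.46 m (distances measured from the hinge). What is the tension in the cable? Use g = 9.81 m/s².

T ≈ 1120 N

Take moments about the hinge.
Sack of grain: 41 × 9.81 = 402.2 N down at 1.9 m → arm 1.9 m, τ = 402.2 × 1.9 = 764.2 N·m clockwise.
Crate: 26 × 9.81 = 255.1 N down at 0.46 m → arm 0.46 m, τ = 255.1 × 0.46 = 117.3 N·m clockwise.
Total clockwise load moment = 881.5 N·m.
The cable tension T acts at 2.1 m; only its component perpendicular to the beam, T sinθ, produces torque. sin 22° = 0.3746.
Στ = 0 ⇒ T × 2.1 × 0.3746 = 881.5 ⇒ T = 881.5 / 0.7867 = 1120 N.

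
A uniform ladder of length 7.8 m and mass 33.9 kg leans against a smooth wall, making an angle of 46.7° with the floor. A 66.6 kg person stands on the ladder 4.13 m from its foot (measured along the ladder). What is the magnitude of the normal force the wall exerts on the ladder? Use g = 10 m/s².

Taking torques about the foot of the ladder:
Ladder weight 33.9×10 = 339 N acts at 3.9 m along the ladder; its horizontal arm is 3.9·cos46.7° = 2.675 m → τ = 906.8 N·m clockwise.
Person: 66.6×10 = 666 N at 4.13 m → arm 2.832 m → τ = 1886 N·m clockwise.
Wall normal N acts horizontally at the top; its moment arm is the height L sinθ = 7.8·sin46.7° = 5.677 m, counterclockwise.
Στ = 0 ⇒ N × 5.677 = 2793 ⇒ N = 492 N.

N_wall ≈ 492 N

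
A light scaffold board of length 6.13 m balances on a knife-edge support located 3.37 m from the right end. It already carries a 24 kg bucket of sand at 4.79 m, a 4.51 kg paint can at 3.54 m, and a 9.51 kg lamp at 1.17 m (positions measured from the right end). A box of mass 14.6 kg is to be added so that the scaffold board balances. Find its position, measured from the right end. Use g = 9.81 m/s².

Taking torques about the knife-edge support (at 3.37 m from the right end):
Bucket of sand: 24 × 9.81 = 235.4 N down at 4.79 m → arm 1.42 m, τ = 235.4 × 1.42 = 334.3 N·m counterclockwise.
Paint can: 4.51 × 9.81 = 44.24 N down at 3.54 m → arm 0.17 m, τ = 44.24 × 0.17 = 7.521 N·m counterclockwise.
Lamp: 9.51 × 9.81 = 93.29 N down at 1.17 m → arm 2.2 m, τ = 93.29 × 2.2 = 205.2 N·m clockwise.
Net moment of existing loads = 136.6 N·m counterclockwise.
The box weighs 14.6 × 9.81 = 143.2 N and must supply an equal clockwise moment, so its lever arm about the knife-edge support is 136.6 / 143.2 = 0.954 m.
That puts it at 3.37 − 0.954 = 2.42 m from the right end.

x ≈ 2.42 m from the right end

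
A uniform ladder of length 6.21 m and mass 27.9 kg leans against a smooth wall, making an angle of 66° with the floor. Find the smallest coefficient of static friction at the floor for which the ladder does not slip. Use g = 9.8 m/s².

μ_min ≈ 0.223

Sum moments about the foot of the ladder (the floor normal and friction both act there and drop out).
Ladder weight 27.9×9.8 = 273.4 N acts at 3.105 m along the ladder; its horizontal arm is 3.105·cos66° = 1.263 m → τ = 345.3 N·m clockwise.
Wall normal N acts horizontally at the top; its moment arm is the height L sinθ = 6.21·sin66° = 5.673 m, counterclockwise.
Στ = 0 ⇒ N × 5.673 = 345.3 ⇒ N = 60.87 N.
ΣFx = 0 ⇒ f = N_wall = 60.87 N. ΣFy = 0 ⇒ N_floor = 273.4 N.
μ_min = f / N_floor = 60.87 / 273.4 = 0.223.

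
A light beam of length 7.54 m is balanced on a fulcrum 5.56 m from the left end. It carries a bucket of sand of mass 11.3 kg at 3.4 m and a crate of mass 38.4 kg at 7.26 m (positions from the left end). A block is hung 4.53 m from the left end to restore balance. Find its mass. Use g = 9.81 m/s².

m ≈ 39.7 kg

Choose the fulcrum (at 5.56 m from the left end) as the axis so the support reaction has zero arm there.
Bucket of sand: 11.3 × 9.81 = 110.9 N down at 3.4 m → arm 2.16 m, τ = 110.9 × 2.16 = 239.5 N·m counterclockwise.
Crate: 38.4 × 9.81 = 376.7 N down at 7.26 m → arm 1.7 m, τ = 376.7 × 1.7 = 640.4 N·m clockwise.
Net moment of known loads = 400.9 N·m clockwise.
An unknown mass m at 4.53 m has arm 1.03 m; its moment is m·g·1.03 counterclockwise.
For rotational equilibrium, m × 9.81 × 1.03 = 400.9, so m = 400.9 / (9.81 × 1.03) = 39.7 kg.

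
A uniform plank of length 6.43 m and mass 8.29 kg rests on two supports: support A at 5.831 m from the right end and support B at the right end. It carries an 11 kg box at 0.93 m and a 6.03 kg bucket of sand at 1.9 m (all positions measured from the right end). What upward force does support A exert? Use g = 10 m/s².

R_A ≈ 82.9 N

Taking torques about support B:
Beam weight: 8.29 × 10 = 82.9 N down at 3.215 m → arm 3.215 m, τ = 82.9 × 3.215 = 266.5 N·m counterclockwise.
Box: 11 × 10 = 110 N down at 0.93 m → arm 0.93 m, τ = 110 × 0.93 = 102.3 N·m counterclockwise.
Bucket of sand: 6.03 × 10 = 60.3 N down at 1.9 m → arm 1.9 m, τ = 60.3 × 1.9 = 114.6 N·m counterclockwise.
Net load moment about support B = 483.4 N·m counterclockwise.
Reaction R at support A is upward at 5.831 m, arm 5.831 m → moment R × 5.831 clockwise.
Balancing moments: R × 5.831 = 483.4, giving R = 82.9 N.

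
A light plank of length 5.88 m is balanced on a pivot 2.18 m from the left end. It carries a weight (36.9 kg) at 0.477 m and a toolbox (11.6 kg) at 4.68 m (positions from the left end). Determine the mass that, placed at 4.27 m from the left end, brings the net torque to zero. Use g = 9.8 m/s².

Sum moments about the pivot (at 2.18 m from the left end) (the support reaction has zero arm there).
Weight: 36.9 × 9.8 = 361.6 N down at 0.477 m → arm 1.703 m, τ = 361.6 × 1.703 = 615.8 N·m counterclockwise.
Toolbox: 11.6 × 9.8 = 113.7 N down at 4.68 m → arm 2.5 m, τ = 113.7 × 2.5 = 284.2 N·m clockwise.
Net moment of known loads = 331.6 N·m counterclockwise.
An unknown mass m at 4.27 m has arm 2.09 m; its moment is m·g·2.09 clockwise.
Balancing moments: m × 9.8 × 2.09 = 331.6, giving m = 331.6 / (9.8 × 2.09) = 16.2 kg.

m ≈ 16.2 kg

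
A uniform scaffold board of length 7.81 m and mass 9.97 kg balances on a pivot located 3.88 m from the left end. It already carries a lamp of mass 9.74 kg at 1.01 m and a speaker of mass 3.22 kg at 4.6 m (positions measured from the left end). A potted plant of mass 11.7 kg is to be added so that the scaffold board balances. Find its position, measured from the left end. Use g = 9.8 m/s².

x ≈ 6.05 m from the left end

Take moments about the pivot (at 3.88 m from the left end).
Beam weight: 9.97 × 9.8 = 97.71 N down at 3.905 m → arm 0.025 m, τ = 97.71 × 0.025 = 2.443 N·m clockwise.
Lamp: 9.74 × 9.8 = 95.45 N down at 1.01 m → arm 2.87 m, τ = 95.45 × 2.87 = 273.9 N·m counterclockwise.
Speaker: 3.22 × 9.8 = 31.56 N down at 4.6 m → arm 0.72 m, τ = 31.56 × 0.72 = 22.72 N·m clockwise.
Net moment of existing loads = 248.7 N·m counterclockwise.
The potted plant weighs 11.7 × 9.8 = 114.7 N and must supply an equal clockwise moment, so its lever arm about the pivot is 248.7 / 114.7 = 2.17 m.
That puts it at 3.88 + 2.17 = 6.05 m from the left end.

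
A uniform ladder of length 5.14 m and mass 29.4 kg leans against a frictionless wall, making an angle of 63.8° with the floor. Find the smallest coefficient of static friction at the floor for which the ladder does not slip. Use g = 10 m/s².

μ_min ≈ 0.246

Taking torques about the foot of the ladder:
Ladder weight 29.4×10 = 294 N acts at 2.57 m along the ladder; its horizontal arm is 2.57·cos63.8° = 1.135 m → τ = 333.7 N·m clockwise.
Wall normal N acts horizontally at the top; its moment arm is the height L sinθ = 5.14·sin63.8° = 4.612 m, counterclockwise.
Setting net torque to zero: N × 4.612 = 333.7 → N = 72.35 N.
ΣFx = 0 ⇒ f = N_wall = 72.35 N. ΣFy = 0 ⇒ N_floor = 294 N.
μ_min = f / N_floor = 72.35 / 294 = 0.246.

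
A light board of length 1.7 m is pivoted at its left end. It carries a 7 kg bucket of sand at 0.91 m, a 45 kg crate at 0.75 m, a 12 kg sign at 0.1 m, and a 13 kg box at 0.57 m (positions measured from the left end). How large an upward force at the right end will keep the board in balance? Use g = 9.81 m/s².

F ≈ 281 N

Sum moments about the left end (the unknown pivot reaction has zero arm there).
Bucket of sand: 7 × 9.81 = 68.67 N down at 0.91 m → arm 0.91 m, τ = 68.67 × 0.91 = 62.49 N·m clockwise.
Crate: 45 × 9.81 = 441.5 N down at 0.75 m → arm 0.75 m, τ = 441.5 × 0.75 = 331.1 N·m clockwise.
Sign: 12 × 9.81 = 117.7 N down at 0.1 m → arm 0.1 m, τ = 117.7 × 0.1 = 11.77 N·m clockwise.
Box: 13 × 9.81 = 127.5 N down at 0.57 m → arm 0.57 m, τ = 127.5 × 0.57 = 72.67 N·m clockwise.
Net moment of the loads = 478 N·m clockwise.
The upward force F acts at the right end, arm 1.7 m, giving F × 1.7 counterclockwise.
For rotational equilibrium, F × 1.7 = 478, so F = 478 / 1.7 = 281 N.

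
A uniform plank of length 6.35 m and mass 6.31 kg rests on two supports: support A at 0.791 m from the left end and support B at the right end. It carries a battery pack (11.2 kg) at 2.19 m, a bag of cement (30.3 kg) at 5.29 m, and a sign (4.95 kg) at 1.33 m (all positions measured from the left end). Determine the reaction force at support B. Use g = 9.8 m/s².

Choose support A as the axis so its reaction then has zero moment arm.
Beam weight: 6.31 × 9.8 = 61.84 N down at 3.175 m → arm 2.384 m, τ = 61.84 × 2.384 = 147.4 N·m clockwise.
Battery pack: 11.2 × 9.8 = 109.8 N down at 2.19 m → arm 1.399 m, τ = 109.8 × 1.399 = 153.6 N·m clockwise.
Bag of cement: 30.3 × 9.8 = 296.9 N down at 5.29 m → arm 4.499 m, τ = 296.9 × 4.499 = 1336 N·m clockwise.
Sign: 4.95 × 9.8 = 48.51 N down at 1.33 m → arm 0.539 m, τ = 48.51 × 0.539 = 26.15 N·m clockwise.
Net load moment about support A = 1663 N·m clockwise.
Reaction R at support B is upward at 6.35 m, arm 5.559 m → moment R × 5.559 counterclockwise.
Στ = 0 ⇒ R × 5.559 = 1663 ⇒ R = 299 N.

R_B ≈ 299 N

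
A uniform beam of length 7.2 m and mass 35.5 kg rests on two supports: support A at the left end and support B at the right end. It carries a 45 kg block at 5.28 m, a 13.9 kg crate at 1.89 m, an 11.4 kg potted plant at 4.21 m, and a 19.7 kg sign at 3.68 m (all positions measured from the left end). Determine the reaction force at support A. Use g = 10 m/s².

About support B:
Beam weight: 35.5 × 10 = 355 N down at 3.6 m → arm 3.6 m, τ = 355 × 3.6 = 1278 N·m counterclockwise.
Block: 45 × 10 = 450 N down at 5.28 m → arm 1.92 m, τ = 450 × 1.92 = 864 N·m counterclockwise.
Crate: 13.9 × 10 = 139 N down at 1.89 m → arm 5.31 m, τ = 139 × 5.31 = 738.1 N·m counterclockwise.
Potted plant: 11.4 × 10 = 114 N down at 4.21 m → arm 2.99 m, τ = 114 × 2.99 = 340.9 N·m counterclockwise.
Sign: 19.7 × 10 = 197 N down at 3.68 m → arm 3.52 m, τ = 197 × 3.52 = 693.4 N·m counterclockwise.
Net load moment about support B = 3914 N·m counterclockwise.
Reaction R at support A is upward at 0 m, arm 7.2 m → moment R × 7.2 clockwise.
Balancing moments: R × 7.2 = 3914, giving R = 544 N.

R_A ≈ 544 N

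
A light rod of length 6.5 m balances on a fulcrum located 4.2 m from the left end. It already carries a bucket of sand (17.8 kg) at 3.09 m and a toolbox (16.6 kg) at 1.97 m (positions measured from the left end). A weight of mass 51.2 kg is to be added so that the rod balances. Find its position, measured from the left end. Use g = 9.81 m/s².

Sum moments about the fulcrum (at 4.2 m from the left end) (the support reaction has zero arm there).
Bucket of sand: 17.8 × 9.81 = 174.6 N down at 3.09 m → arm 1.11 m, τ = 174.6 × 1.11 = 193.8 N·m counterclockwise.
Toolbox: 16.6 × 9.81 = 162.8 N down at 1.97 m → arm 2.23 m, τ = 162.8 × 2.23 = 363 N·m counterclockwise.
Net moment of existing loads = 556.8 N·m counterclockwise.
The weight weighs 51.2 × 9.81 = 502.3 N and must supply an equal clockwise moment, so its lever arm about the fulcrum is 556.8 / 502.3 = 1.11 m.
That puts it at 4.2 + 1.11 = 5.31 m from the left end.

x ≈ 5.31 m from the left end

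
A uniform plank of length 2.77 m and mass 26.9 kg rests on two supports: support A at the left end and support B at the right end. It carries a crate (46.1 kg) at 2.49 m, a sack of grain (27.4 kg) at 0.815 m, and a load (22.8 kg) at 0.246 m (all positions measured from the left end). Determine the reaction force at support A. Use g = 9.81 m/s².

Sum moments about support B (its reaction then has zero moment arm).
Beam weight: 26.9 × 9.81 = 263.9 N down at 1.385 m → arm 1.385 m, τ = 263.9 × 1.385 = 365.5 N·m counterclockwise.
Crate: 46.1 × 9.81 = 452.2 N down at 2.49 m → arm 0.28 m, τ = 452.2 × 0.28 = 126.6 N·m counterclockwise.
Sack of grain: 27.4 × 9.81 = 268.8 N down at 0.815 m → arm 1.955 m, τ = 268.8 × 1.955 = 525.5 N·m counterclockwise.
Load: 22.8 × 9.81 = 223.7 N down at 0.246 m → arm 2.524 m, τ = 223.7 × 2.524 = 564.6 N·m counterclockwise.
Net load moment about support B = 1582 N·m counterclockwise.
Reaction R at support A is upward at 0 m, arm 2.77 m → moment R × 2.77 clockwise.
Setting net torque to zero: R × 2.77 = 1582 → R = 571 N.

R_A ≈ 571 N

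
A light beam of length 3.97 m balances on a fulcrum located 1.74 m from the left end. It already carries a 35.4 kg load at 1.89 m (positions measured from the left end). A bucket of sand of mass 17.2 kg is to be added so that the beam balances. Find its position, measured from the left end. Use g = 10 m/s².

Sum moments about the fulcrum (at 1.74 m from the left end) (the support reaction has zero arm there).
Load: 35.4 × 10 = 354 N down at 1.89 m → arm 0.15 m, τ = 354 × 0.15 = 53.1 N·m clockwise.
Net moment of existing loads = 53.1 N·m clockwise.
The bucket of sand weighs 17.2 × 10 = 172 N and must supply an equal counterclockwise moment, so its lever arm about the fulcrum is 53.1 / 172 = 0.309 m.
That puts it at 1.74 − 0.309 = 1.43 m from the left end.

x ≈ 1.43 m from the left end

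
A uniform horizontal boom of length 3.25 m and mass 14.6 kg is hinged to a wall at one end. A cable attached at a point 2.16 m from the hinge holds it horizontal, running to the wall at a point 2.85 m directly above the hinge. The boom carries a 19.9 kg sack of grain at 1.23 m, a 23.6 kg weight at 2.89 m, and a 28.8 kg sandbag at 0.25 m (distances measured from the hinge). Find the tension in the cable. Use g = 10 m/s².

T ≈ 718 N

About the hinge:
Beam weight: 14.6 × 10 = 146 N down at 1.625 m → arm 1.625 m, τ = 146 × 1.625 = 237.2 N·m clockwise.
Sack of grain: 19.9 × 10 = 199 N down at 1.23 m → arm 1.23 m, τ = 199 × 1.23 = 244.8 N·m clockwise.
Weight: 23.6 × 10 = 236 N down at 2.89 m → arm 2.89 m, τ = 236 × 2.89 = 682 N·m clockwise.
Sandbag: 28.8 × 10 = 288 N down at 0.25 m → arm 0.25 m, τ = 288 × 0.25 = 72 N·m clockwise.
Total clockwise load moment = 1236 N·m.
The cable tension T acts at 2.16 m; only its component perpendicular to the boom, T sinθ, produces torque. sinθ = h/√(h²+d²) = 2.85/√(2.85²+2.16²) = 0.797.
Στ = 0 ⇒ T × 2.16 × 0.797 = 1236 ⇒ T = 1236 / 1.722 = 718 N.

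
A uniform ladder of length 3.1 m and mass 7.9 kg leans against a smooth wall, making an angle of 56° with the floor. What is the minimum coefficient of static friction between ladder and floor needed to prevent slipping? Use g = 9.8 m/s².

Sum moments about the foot of the ladder (the floor normal and friction both act there and drop out).
Ladder weight 7.9×9.8 = 77.42 N acts at 1.55 m along the ladder; its horizontal arm is 1.55·cos56° = 0.8667 m → τ = 67.1 N·m clockwise.
Wall normal N acts horizontally at the top; its moment arm is the height L sinθ = 3.1·sin56° = 2.57 m, counterclockwise.
Setting net torque to zero: N × 2.57 = 67.1 → N = 26.11 N.
ΣFx = 0 ⇒ f = N_wall = 26.11 N. ΣFy = 0 ⇒ N_floor = 77.42 N.
μ_min = f / N_floor = 26.11 / 77.42 = 0.337.

μ_min ≈ 0.337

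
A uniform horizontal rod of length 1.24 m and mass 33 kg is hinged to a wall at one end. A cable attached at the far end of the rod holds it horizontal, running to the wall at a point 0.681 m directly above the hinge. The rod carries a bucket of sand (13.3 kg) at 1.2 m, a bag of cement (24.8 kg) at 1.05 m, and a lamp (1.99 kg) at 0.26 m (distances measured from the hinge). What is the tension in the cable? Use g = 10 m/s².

T ≈ 1060 N

Choose the hinge as the axis so the unknown hinge reaction has zero arm there.
Beam weight: 33 × 10 = 330 N down at 0.62 m → arm 0.62 m, τ = 330 × 0.62 = 204.6 N·m clockwise.
Bucket of sand: 13.3 × 10 = 133 N down at 1.2 m → arm 1.2 m, τ = 133 × 1.2 = 159.6 N·m clockwise.
Bag of cement: 24.8 × 10 = 248 N down at 1.05 m → arm 1.05 m, τ = 248 × 1.05 = 260.4 N·m clockwise.
Lamp: 1.99 × 10 = 19.9 N down at 0.26 m → arm 0.26 m, τ = 19.9 × 0.26 = 5.174 N·m clockwise.
Total clockwise load moment = 629.8 N·m.
The cable tension T acts at 1.24 m; only its component perpendicular to the rod, T sinθ, produces torque. sinθ = h/√(h²+d²) = 0.681/√(0.681²+1.24²) = 0.4814.
For rotational equilibrium, T × 1.24 × 0.4814 = 629.8, so T = 629.8 / 0.5969 = 1060 N.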